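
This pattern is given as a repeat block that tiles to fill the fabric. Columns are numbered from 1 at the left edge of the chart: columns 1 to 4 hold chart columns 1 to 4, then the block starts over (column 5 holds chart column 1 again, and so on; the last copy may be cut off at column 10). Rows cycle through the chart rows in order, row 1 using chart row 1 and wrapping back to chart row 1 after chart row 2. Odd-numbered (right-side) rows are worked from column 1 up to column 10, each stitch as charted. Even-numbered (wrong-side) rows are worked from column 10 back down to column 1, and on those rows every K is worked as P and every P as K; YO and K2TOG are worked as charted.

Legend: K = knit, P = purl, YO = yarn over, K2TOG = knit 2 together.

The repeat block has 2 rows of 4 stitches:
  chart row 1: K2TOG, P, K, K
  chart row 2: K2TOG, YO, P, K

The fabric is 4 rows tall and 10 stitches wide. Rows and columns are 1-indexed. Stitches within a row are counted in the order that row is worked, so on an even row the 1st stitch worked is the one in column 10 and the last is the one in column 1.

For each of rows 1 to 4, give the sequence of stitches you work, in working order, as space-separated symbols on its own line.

Row 1: chart row 1, RS - tile across columns 1-10 and work as-is.
Row 2: chart row 2, WS - tiled (columns 1-10): K2TOG YO P K K2TOG YO P K K2TOG YO; work from column 10 back to 1 with K<->P swapped.
Row 3: chart row 1, RS - tile across columns 1-10 and work as-is.
Row 4: chart row 2, WS - tiled (columns 1-10): K2TOG YO P K K2TOG YO P K K2TOG YO; work from column 10 back to 1 with K<->P swapped.

== ROWS AS WORKED ==
K2TOG P K K K2TOG P K K K2TOG P
YO K2TOG P K YO K2TOG P K YO K2TOG
K2TOG P K K K2TOG P K K K2TOG P
YO K2TOG P K YO K2TOG P K YO K2TOG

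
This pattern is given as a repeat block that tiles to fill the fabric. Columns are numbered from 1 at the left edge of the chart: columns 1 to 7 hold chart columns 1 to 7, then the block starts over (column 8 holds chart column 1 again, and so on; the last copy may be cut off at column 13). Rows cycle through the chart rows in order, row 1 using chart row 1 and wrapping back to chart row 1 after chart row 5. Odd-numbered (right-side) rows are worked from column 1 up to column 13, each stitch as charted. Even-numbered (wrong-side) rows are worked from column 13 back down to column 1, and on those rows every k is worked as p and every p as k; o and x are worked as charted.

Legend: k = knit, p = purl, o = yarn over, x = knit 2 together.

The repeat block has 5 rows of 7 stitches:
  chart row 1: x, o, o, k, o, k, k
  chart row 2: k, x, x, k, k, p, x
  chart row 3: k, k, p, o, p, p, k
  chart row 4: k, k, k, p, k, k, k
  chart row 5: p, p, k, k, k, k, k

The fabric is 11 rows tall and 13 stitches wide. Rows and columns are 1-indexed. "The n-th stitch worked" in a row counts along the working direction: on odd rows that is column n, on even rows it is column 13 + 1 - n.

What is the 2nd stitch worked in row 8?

Stitch:
k

Derivation:
Row 8: (8-1) mod 5 = 2, so use chart row 3. Even row -> WS.
Chart row 3 tiled across columns 1-13: k k p o p p k k k p o p p
WS row: flip the tiled sequence (start at column 13) and apply k<->p; o and x stay.
Row 8 as worked: k k o k p p p k k o k p p
The 2nd stitch worked is k.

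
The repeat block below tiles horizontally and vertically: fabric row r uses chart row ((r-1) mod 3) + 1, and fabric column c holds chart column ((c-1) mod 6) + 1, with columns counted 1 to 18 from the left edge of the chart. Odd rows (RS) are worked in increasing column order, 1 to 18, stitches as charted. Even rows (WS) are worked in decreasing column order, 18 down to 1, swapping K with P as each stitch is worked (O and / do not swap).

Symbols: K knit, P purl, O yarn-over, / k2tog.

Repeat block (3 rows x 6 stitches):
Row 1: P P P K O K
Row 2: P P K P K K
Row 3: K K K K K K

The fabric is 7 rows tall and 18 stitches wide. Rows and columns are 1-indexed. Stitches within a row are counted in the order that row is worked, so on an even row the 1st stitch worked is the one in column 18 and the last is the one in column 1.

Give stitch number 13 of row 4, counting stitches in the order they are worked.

Stitch:
P

Derivation:
Row 4 uses chart row ((4-1) mod 3)+1 = 1. Row 4 is even, so WS.
Chart row 1 tiled across columns 1-18: P P P K O K P P P K O K P P P K O K
WS: work from column 18 back to column 1 (reverse the tiled row), swapping K<->P (O and / unchanged).
Row 4 as worked: P O P K K K P O P K K K P O P K K K
The 13th stitch worked is P.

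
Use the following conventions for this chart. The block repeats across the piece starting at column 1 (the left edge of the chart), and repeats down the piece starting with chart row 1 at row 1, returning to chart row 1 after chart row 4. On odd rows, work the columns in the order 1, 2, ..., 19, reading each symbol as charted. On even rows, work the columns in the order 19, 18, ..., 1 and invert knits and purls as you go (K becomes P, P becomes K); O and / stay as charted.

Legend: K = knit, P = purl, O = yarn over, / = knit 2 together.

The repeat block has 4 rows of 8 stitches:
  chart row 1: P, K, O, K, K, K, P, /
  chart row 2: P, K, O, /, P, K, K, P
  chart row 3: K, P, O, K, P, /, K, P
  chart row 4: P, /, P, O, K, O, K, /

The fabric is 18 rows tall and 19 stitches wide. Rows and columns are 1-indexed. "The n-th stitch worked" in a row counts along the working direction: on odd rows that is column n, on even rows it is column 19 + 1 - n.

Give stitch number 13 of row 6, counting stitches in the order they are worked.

Row 6 uses chart row ((6-1) mod 4)+1 = 2. Row 6 is even, so WS.
Chart row 2 tiled across columns 1-19: P K O / P K K P P K O / P K K P P K O
WS: work from column 19 back to column 1 (reverse the tiled row), swapping K<->P (O and / unchanged).
Row 6 as worked: O P K K P P K / O P K K P P K / O P K
The 13th stitch worked is P.

Result:
P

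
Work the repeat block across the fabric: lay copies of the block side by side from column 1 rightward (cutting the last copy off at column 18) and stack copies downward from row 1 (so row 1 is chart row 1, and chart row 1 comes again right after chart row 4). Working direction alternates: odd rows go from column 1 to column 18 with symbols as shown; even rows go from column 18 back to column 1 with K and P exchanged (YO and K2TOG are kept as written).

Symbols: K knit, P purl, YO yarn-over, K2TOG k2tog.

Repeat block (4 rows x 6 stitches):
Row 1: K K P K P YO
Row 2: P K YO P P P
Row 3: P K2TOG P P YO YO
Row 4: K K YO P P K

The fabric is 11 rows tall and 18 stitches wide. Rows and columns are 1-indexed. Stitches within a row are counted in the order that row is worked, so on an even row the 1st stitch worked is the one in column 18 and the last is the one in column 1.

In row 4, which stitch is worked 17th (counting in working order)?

== STITCH ==
P

Derivation:
Row 4: (4-1) mod 4 = 3, so use chart row 4. Even row -> WS.
Chart row 4 tiled across columns 1-18: K K YO P P K K K YO P P K K K YO P P K
WS row: flip the tiled sequence (start at column 18) and apply K<->P; YO and K2TOG stay.
Row 4 as worked: P K K YO P P P K K YO P P P K K YO P P
The 17th stitch worked is P.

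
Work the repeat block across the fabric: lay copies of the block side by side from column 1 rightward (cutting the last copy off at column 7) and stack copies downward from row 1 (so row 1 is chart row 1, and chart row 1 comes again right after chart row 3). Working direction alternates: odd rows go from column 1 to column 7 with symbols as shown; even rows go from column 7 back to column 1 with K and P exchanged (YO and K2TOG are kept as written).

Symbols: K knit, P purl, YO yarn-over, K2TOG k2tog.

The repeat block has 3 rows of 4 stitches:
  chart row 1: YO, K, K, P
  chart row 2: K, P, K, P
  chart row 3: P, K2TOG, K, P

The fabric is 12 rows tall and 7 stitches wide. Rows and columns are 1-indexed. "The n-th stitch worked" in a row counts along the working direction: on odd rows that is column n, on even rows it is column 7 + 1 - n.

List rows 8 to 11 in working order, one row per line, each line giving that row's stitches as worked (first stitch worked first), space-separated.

Row 8: chart row 2, WS - tiled (columns 1-7): K P K P K P K; work from column 7 back to 1 with K<->P swapped.
Row 9: chart row 3, RS - tile across columns 1-7 and work as-is.
Row 10: chart row 1, WS - tiled (columns 1-7): YO K K P YO K K; work from column 7 back to 1 with K<->P swapped.
Row 11: chart row 2, RS - tile across columns 1-7 and work as-is.

Rows as worked:
P K P K P K P
P K2TOG K P P K2TOG K
P P YO K P P YO
K P K P K P K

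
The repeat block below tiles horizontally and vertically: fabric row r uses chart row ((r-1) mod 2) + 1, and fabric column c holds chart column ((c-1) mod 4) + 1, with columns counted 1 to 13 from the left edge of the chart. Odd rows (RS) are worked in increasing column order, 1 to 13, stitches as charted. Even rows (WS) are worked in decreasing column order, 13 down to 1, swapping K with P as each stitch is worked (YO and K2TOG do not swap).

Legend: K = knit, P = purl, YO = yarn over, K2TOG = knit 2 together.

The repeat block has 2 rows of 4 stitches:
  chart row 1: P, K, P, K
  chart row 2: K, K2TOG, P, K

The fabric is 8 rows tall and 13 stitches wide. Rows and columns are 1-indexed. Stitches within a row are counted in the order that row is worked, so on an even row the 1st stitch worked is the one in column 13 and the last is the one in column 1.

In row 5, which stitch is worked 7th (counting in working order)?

Row 5: (5-1) mod 2 = 0, so use chart row 1. Odd row -> RS.
Chart row 1 tiled across columns 1-13: P K P K P K P K P K P K P
Right side: take the tiled row as-is (worked left to right from column 1).
Counting 7 along the worked row gives P.

Stitch:
P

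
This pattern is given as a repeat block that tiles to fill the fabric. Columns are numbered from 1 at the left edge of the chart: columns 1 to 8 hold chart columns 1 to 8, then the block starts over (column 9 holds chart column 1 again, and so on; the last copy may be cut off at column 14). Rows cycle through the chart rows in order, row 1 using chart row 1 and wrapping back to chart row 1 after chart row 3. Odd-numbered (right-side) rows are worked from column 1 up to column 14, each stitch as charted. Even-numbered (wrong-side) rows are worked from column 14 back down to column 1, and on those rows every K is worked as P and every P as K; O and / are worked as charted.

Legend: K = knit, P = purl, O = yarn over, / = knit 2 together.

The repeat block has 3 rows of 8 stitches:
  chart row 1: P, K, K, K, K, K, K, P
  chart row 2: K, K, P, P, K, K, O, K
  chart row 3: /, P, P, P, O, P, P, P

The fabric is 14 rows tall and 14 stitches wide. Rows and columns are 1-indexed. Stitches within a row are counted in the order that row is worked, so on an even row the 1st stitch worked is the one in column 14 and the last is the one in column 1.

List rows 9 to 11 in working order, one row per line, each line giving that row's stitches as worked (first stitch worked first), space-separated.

Result:
/ P P P O P P P / P P P O P
P P P P P K K P P P P P P K
K K P P K K O K K K P P K K

Derivation:
Row 9: chart row 3, RS - tile across columns 1-14 and work as-is.
Row 10: chart row 1, WS - tiled (columns 1-14): P K K K K K K P P K K K K K; work from column 14 back to 1 with K<->P swapped.
Row 11: chart row 2, RS - tile across columns 1-14 and work as-is.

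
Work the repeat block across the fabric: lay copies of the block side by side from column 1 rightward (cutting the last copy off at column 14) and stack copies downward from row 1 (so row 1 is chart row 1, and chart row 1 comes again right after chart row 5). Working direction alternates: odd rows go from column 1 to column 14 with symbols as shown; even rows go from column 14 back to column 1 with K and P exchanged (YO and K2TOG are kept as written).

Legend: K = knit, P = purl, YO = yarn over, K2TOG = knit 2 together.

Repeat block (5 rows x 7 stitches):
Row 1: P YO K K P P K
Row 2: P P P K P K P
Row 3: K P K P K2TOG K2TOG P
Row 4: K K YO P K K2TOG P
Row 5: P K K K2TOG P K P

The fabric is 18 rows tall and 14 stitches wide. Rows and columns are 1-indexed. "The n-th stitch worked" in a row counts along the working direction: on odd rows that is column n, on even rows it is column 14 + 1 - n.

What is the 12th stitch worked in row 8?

Row 8 uses chart row ((8-1) mod 5)+1 = 3. Row 8 is even, so WS.
Chart row 3 tiled across columns 1-14: K P K P K2TOG K2TOG P K P K P K2TOG K2TOG P
Wrong side: read the tiled row from column 14 down to 1 and exchange K with P (leave YO, K2TOG).
Row 8 as worked: K K2TOG K2TOG K P K P K K2TOG K2TOG K P K P
Counting 12 along the worked row gives P.

Result:
P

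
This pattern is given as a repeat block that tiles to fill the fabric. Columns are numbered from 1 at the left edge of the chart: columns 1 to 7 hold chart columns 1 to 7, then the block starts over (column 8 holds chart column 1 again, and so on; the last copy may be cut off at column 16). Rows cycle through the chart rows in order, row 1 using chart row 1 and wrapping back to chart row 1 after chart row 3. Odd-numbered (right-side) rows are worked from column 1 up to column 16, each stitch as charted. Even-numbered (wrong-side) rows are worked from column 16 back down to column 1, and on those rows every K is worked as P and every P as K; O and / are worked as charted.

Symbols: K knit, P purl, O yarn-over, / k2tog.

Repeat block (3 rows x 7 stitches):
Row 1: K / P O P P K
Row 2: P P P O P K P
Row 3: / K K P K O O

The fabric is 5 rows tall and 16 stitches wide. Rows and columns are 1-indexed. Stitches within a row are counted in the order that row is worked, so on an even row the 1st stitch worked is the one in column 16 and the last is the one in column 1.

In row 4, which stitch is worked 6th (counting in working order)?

Row 4 uses chart row ((4-1) mod 3)+1 = 1. Row 4 is even, so WS.
Chart row 1 tiled across columns 1-16: K / P O P P K K / P O P P K K /
WS: work from column 16 back to column 1 (reverse the tiled row), swapping K<->P (O and / unchanged).
Row 4 as worked: / P P K K O K / P P K K O K / P
Counting 6 along the worked row gives O.

Result:
O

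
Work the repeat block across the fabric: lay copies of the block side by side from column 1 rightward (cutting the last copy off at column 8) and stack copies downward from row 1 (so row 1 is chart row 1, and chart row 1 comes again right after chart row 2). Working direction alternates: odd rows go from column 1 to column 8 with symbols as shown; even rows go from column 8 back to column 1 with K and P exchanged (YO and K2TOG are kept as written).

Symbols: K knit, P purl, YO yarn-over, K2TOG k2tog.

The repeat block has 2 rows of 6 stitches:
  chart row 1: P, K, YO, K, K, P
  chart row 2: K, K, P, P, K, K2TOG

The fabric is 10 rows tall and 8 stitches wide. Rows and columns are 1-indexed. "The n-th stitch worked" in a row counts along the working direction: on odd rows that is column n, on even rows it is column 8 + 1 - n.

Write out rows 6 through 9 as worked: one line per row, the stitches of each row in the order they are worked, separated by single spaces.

Rows as worked:
P P K2TOG P K K P P
P K YO K K P P K
P P K2TOG P K K P P
P K YO K K P P K

Derivation:
Row 6: chart row 2, WS - tiled (columns 1-8): K K P P K K2TOG K K; work from column 8 back to 1 with K<->P swapped.
Row 7: chart row 1, RS - tile across columns 1-8 and work as-is.
Row 8: chart row 2, WS - tiled (columns 1-8): K K P P K K2TOG K K; work from column 8 back to 1 with K<->P swapped.
Row 9: chart row 1, RS - tile across columns 1-8 and work as-is.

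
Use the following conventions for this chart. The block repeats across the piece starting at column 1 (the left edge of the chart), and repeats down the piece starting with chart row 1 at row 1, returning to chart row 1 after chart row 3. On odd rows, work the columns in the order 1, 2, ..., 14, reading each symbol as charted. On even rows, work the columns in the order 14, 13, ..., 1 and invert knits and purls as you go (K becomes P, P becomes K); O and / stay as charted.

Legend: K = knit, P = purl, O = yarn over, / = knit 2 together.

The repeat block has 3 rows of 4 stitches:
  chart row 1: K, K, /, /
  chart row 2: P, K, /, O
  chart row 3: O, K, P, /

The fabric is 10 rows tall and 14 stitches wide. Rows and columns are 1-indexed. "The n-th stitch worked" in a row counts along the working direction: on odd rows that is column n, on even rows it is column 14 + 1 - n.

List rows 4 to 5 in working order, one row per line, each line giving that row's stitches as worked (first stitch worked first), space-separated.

Row 4: chart row 1, WS - tiled (columns 1-14): K K / / K K / / K K / / K K; work from column 14 back to 1 with K<->P swapped.
Row 5: chart row 2, RS - tile across columns 1-14 and work as-is.

Rows as worked:
P P / / P P / / P P / / P P
P K / O P K / O P K / O P K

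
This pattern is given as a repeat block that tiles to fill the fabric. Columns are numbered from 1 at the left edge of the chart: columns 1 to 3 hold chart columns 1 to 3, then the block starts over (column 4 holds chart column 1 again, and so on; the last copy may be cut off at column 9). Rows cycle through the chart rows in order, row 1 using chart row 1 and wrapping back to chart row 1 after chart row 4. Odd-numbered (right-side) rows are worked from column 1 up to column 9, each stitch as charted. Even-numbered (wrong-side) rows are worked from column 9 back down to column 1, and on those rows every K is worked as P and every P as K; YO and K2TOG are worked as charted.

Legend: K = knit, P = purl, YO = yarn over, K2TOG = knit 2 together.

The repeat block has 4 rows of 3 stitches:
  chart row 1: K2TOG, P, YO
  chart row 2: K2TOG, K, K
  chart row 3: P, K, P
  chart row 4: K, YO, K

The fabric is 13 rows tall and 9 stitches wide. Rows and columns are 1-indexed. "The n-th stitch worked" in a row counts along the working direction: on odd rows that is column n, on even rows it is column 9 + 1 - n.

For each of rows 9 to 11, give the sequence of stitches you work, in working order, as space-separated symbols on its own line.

Result:
K2TOG P YO K2TOG P YO K2TOG P YO
P P K2TOG P P K2TOG P P K2TOG
P K P P K P P K P

Derivation:
Row 9: chart row 1, RS - tile across columns 1-9 and work as-is.
Row 10: chart row 2, WS - tiled (columns 1-9): K2TOG K K K2TOG K K K2TOG K K; work from column 9 back to 1 with K<->P swapped.
Row 11: chart row 3, RS - tile across columns 1-9 and work as-is.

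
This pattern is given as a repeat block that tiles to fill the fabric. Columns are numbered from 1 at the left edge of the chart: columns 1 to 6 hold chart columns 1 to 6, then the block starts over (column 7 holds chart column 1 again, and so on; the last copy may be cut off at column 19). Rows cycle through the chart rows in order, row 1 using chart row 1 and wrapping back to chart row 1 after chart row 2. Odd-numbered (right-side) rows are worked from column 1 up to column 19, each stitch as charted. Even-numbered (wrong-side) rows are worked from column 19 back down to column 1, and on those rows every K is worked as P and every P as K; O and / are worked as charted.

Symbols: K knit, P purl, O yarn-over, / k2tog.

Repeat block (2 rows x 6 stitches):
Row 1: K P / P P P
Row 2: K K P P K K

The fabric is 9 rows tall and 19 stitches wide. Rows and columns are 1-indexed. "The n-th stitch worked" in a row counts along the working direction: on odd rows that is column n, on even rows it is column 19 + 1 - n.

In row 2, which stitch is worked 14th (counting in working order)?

== STITCH ==
P

Derivation:
For row 2: chart row = ((2-1) mod 2) + 1 = 2; this is a WS (even) row.
Chart row 2 tiled across columns 1-19: K K P P K K K K P P K K K K P P K K K
Wrong side: read the tiled row from column 19 down to 1 and exchange K with P (leave O, /).
Row 2 as worked: P P P K K P P P P K K P P P P K K P P
Stitch 14 in working order -> P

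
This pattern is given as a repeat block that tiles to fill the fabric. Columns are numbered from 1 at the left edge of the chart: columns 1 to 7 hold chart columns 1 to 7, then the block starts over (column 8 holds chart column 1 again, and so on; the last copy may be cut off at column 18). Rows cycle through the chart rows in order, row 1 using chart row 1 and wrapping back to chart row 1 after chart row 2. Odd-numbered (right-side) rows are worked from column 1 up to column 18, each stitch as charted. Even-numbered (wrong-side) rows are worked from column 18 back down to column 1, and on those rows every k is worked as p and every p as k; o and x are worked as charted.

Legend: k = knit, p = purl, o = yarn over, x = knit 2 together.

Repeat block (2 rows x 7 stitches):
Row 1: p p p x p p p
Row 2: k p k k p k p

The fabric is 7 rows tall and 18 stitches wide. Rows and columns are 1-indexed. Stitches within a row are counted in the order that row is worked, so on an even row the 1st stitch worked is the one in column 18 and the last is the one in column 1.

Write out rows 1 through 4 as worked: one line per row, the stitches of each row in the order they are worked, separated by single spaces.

Rows as worked:
p p p x p p p p p p x p p p p p p x
p p k p k p k p p k p k p k p p k p
p p p x p p p p p p x p p p p p p x
p p k p k p k p p k p k p k p p k p

Derivation:
Row 1: chart row 1, RS - tile across columns 1-18 and work as-is.
Row 2: chart row 2, WS - tiled (columns 1-18): k p k k p k p k p k k p k p k p k k; work from column 18 back to 1 with k<->p swapped.
Row 3: chart row 1, RS - tile across columns 1-18 and work as-is.
Row 4: chart row 2, WS - tiled (columns 1-18): k p k k p k p k p k k p k p k p k k; work from column 18 back to 1 with k<->p swapped.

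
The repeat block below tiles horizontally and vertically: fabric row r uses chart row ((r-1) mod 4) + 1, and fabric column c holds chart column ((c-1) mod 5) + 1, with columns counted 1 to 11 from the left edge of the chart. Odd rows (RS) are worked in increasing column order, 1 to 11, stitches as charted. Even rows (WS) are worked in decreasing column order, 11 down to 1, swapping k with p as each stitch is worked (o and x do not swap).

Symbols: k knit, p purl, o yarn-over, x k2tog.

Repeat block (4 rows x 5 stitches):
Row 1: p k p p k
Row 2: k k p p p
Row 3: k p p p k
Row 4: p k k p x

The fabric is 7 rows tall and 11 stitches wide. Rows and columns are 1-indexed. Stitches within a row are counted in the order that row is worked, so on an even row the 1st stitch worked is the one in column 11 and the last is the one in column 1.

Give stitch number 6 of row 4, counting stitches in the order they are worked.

Row 4: (4-1) mod 4 = 3, so use chart row 4. Even row -> WS.
Chart row 4 tiled across columns 1-11: p k k p x p k k p x p
WS: work from column 11 back to column 1 (reverse the tiled row), swapping k<->p (o and x unchanged).
Row 4 as worked: k x k p p k x k p p k
Stitch 6 in working order -> k

== STITCH ==
k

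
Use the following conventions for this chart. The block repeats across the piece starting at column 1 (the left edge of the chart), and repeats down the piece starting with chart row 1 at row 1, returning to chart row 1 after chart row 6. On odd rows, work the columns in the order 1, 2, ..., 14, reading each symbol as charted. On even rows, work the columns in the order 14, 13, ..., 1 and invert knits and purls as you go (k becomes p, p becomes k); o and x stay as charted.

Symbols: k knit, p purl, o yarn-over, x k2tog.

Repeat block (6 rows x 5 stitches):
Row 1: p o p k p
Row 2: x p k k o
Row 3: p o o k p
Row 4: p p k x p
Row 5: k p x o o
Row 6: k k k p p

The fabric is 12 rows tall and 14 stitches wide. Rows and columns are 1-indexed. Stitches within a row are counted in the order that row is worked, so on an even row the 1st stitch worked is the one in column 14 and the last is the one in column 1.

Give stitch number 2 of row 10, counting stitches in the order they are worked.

Row 10: (10-1) mod 6 = 3, so use chart row 4. Even row -> WS.
Chart row 4 tiled across columns 1-14: p p k x p p p k x p p p k x
WS row: flip the tiled sequence (start at column 14) and apply k<->p; o and x stay.
Row 10 as worked: x p k k k x p k k k x p k k
Counting 2 along the worked row gives p.

== STITCH ==
p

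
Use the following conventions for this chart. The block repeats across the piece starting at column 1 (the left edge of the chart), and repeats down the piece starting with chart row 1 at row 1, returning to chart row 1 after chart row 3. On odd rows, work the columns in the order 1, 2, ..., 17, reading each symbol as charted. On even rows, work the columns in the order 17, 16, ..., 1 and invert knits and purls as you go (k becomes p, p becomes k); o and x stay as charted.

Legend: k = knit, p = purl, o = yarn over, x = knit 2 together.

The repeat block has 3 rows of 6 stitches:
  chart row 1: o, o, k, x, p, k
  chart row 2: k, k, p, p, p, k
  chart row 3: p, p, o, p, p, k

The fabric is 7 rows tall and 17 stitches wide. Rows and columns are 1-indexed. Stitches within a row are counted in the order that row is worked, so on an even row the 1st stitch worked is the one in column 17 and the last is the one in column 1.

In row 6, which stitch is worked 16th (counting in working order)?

Result:
k

Derivation:
For row 6: chart row = ((6-1) mod 3) + 1 = 3; this is a WS (even) row.
Chart row 3 tiled across columns 1-17: p p o p p k p p o p p k p p o p p
WS: work from column 17 back to column 1 (reverse the tiled row), swapping k<->p (o and x unchanged).
Row 6 as worked: k k o k k p k k o k k p k k o k k
Stitch 16 in working order -> k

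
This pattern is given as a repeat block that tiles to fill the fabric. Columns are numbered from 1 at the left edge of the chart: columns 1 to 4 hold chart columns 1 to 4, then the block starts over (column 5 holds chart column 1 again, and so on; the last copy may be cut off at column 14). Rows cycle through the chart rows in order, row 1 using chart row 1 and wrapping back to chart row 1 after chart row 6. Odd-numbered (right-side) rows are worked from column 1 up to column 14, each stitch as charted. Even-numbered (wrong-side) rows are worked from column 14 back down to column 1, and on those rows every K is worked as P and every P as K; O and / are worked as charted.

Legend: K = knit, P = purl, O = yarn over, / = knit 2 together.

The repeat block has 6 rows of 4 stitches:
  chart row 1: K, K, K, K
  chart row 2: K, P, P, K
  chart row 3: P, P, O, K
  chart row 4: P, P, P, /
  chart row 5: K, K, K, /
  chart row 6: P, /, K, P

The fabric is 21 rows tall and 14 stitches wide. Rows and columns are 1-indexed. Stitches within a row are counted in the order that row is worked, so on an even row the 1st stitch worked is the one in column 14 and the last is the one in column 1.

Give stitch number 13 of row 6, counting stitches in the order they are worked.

Row 6 uses chart row ((6-1) mod 6)+1 = 6. Row 6 is even, so WS.
Chart row 6 tiled across columns 1-14: P / K P P / K P P / K P P /
WS row: flip the tiled sequence (start at column 14) and apply K<->P; O and / stay.
Row 6 as worked: / K K P / K K P / K K P / K
Stitch 13 in working order -> /

Stitch:
/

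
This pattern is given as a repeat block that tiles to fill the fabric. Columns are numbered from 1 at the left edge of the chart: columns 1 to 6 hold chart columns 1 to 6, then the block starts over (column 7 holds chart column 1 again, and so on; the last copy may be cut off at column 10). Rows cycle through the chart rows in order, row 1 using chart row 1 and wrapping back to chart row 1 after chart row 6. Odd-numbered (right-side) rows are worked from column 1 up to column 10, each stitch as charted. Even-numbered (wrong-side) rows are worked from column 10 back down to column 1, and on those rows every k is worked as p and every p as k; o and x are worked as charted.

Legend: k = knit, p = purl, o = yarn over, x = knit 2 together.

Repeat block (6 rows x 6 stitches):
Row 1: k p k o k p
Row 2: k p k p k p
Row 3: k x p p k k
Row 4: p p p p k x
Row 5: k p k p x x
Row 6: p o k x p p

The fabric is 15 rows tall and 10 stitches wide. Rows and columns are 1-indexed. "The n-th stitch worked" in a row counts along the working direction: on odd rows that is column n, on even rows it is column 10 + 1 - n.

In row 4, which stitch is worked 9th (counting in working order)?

For row 4: chart row = ((4-1) mod 6) + 1 = 4; this is a WS (even) row.
Chart row 4 tiled across columns 1-10: p p p p k x p p p p
WS: work from column 10 back to column 1 (reverse the tiled row), swapping k<->p (o and x unchanged).
Row 4 as worked: k k k k x p k k k k
Stitch 9 in working order -> k

Result:
k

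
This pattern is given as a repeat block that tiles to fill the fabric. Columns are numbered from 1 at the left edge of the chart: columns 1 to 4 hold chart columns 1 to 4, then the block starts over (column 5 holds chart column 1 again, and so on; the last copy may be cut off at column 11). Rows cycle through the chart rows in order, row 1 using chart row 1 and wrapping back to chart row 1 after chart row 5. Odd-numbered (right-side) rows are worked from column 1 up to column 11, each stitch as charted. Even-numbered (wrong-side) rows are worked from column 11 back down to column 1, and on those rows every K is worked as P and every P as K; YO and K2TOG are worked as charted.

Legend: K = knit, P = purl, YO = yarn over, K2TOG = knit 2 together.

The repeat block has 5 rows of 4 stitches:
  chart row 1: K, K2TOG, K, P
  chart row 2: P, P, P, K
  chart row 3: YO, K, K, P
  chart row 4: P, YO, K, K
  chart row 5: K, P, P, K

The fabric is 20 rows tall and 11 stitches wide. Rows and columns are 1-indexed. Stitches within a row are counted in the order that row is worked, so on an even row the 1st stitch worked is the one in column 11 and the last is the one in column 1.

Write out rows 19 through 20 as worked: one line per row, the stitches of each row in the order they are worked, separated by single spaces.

Rows as worked:
P YO K K P YO K K P YO K
K K P P K K P P K K P

Derivation:
Row 19: chart row 4, RS - tile across columns 1-11 and work as-is.
Row 20: chart row 5, WS - tiled (columns 1-11): K P P K K P P K K P P; work from column 11 back to 1 with K<->P swapped.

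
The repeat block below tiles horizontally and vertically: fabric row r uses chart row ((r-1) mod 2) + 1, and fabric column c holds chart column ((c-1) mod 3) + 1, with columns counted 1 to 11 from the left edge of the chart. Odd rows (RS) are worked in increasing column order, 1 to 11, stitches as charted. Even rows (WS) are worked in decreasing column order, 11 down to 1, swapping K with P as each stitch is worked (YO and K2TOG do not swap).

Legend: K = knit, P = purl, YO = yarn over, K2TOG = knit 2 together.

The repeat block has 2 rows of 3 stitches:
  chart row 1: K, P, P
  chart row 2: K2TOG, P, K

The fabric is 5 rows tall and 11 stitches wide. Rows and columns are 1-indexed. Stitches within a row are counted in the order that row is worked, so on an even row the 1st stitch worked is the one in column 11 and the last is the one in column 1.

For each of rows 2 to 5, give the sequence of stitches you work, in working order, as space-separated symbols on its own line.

Result:
K K2TOG P K K2TOG P K K2TOG P K K2TOG
K P P K P P K P P K P
K K2TOG P K K2TOG P K K2TOG P K K2TOG
K P P K P P K P P K P

Derivation:
Row 2: chart row 2, WS - tiled (columns 1-11): K2TOG P K K2TOG P K K2TOG P K K2TOG P; work from column 11 back to 1 with K<->P swapped.
Row 3: chart row 1, RS - tile across columns 1-11 and work as-is.
Row 4: chart row 2, WS - tiled (columns 1-11): K2TOG P K K2TOG P K K2TOG P K K2TOG P; work from column 11 back to 1 with K<->P swapped.
Row 5: chart row 1, RS - tile across columns 1-11 and work as-is.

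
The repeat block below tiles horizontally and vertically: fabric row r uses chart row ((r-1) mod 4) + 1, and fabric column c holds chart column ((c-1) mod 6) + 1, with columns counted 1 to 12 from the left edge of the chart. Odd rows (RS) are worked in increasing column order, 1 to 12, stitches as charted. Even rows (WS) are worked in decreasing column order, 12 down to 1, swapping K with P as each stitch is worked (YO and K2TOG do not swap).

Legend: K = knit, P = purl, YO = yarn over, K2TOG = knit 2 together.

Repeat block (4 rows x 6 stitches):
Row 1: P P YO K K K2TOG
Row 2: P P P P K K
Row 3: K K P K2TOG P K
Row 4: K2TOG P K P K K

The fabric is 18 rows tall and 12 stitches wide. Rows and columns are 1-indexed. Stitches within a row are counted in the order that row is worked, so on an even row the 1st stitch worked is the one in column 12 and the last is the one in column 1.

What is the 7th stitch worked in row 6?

Result:
P

Derivation:
Row 6 uses chart row ((6-1) mod 4)+1 = 2. Row 6 is even, so WS.
Chart row 2 tiled across columns 1-12: P P P P K K P P P P K K
WS: work from column 12 back to column 1 (reverse the tiled row), swapping K<->P (YO and K2TOG unchanged).
Row 6 as worked: P P K K K K P P K K K K
The 7th stitch worked is P.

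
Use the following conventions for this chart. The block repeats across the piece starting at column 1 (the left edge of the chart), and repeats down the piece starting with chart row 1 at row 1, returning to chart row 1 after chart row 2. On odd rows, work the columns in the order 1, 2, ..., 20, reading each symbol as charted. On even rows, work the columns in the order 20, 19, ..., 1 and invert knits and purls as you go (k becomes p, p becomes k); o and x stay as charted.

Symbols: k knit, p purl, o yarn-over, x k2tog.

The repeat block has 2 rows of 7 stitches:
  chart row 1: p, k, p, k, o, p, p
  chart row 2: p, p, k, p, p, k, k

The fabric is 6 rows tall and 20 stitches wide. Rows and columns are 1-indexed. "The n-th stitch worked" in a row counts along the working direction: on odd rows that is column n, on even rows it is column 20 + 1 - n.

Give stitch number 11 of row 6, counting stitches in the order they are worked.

Row 6: (6-1) mod 2 = 1, so use chart row 2. Even row -> WS.
Chart row 2 tiled across columns 1-20: p p k p p k k p p k p p k k p p k p p k
Wrong side: read the tiled row from column 20 down to 1 and exchange k with p (leave o, x).
Row 6 as worked: p k k p k k p p k k p k k p p k k p k k
Counting 11 along the worked row gives p.

== STITCH ==
p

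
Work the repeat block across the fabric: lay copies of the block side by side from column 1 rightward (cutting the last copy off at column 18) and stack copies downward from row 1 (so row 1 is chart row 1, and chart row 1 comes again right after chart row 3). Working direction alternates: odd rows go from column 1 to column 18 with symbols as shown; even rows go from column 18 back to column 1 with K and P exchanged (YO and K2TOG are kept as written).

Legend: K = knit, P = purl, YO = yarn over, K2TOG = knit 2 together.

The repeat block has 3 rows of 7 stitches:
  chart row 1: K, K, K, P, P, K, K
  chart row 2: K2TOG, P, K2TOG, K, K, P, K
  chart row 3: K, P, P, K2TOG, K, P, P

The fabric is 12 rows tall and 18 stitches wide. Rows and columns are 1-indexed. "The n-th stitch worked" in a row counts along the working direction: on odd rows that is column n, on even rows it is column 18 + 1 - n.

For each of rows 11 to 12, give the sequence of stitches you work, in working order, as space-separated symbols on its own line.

Row 11: chart row 2, RS - tile across columns 1-18 and work as-is.
Row 12: chart row 3, WS - tiled (columns 1-18): K P P K2TOG K P P K P P K2TOG K P P K P P K2TOG; work from column 18 back to 1 with K<->P swapped.

Result:
K2TOG P K2TOG K K P K K2TOG P K2TOG K K P K K2TOG P K2TOG K
K2TOG K K P K K P K2TOG K K P K K P K2TOG K K P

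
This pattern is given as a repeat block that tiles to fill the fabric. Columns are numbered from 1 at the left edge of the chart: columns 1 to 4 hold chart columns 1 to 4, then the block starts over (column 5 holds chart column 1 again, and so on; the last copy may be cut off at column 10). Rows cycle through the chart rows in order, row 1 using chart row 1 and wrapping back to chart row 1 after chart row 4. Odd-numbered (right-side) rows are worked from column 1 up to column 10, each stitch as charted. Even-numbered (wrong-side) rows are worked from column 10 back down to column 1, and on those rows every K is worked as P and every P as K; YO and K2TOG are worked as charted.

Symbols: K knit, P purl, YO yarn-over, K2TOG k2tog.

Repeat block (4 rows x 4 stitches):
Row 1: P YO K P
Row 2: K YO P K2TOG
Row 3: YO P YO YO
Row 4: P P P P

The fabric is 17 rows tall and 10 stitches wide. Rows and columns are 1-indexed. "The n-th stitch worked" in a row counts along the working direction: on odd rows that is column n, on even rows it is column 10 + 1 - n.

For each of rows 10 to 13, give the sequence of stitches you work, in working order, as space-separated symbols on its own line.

Result:
YO P K2TOG K YO P K2TOG K YO P
YO P YO YO YO P YO YO YO P
K K K K K K K K K K
P YO K P P YO K P P YO

Derivation:
Row 10: chart row 2, WS - tiled (columns 1-10): K YO P K2TOG K YO P K2TOG K YO; work from column 10 back to 1 with K<->P swapped.
Row 11: chart row 3, RS - tile across columns 1-10 and work as-is.
Row 12: chart row 4, WS - tiled (columns 1-10): P P P P P P P P P P; work from column 10 back to 1 with K<->P swapped.
Row 13: chart row 1, RS - tile across columns 1-10 and work as-is.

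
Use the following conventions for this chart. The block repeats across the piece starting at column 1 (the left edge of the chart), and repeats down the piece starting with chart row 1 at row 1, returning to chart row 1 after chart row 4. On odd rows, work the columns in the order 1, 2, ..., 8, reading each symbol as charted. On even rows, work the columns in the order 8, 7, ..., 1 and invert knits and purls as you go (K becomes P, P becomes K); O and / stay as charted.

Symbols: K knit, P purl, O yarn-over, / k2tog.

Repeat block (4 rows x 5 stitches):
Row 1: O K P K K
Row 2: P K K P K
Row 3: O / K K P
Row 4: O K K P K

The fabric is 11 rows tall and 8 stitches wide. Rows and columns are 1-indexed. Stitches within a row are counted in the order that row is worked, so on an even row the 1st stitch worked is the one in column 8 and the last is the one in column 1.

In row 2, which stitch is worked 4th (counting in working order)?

Stitch:
P

Derivation:
Row 2 uses chart row ((2-1) mod 4)+1 = 2. Row 2 is even, so WS.
Chart row 2 tiled across columns 1-8: P K K P K P K K
WS: work from column 8 back to column 1 (reverse the tiled row), swapping K<->P (O and / unchanged).
Row 2 as worked: P P K P K P P K
Stitch 4 in working order -> P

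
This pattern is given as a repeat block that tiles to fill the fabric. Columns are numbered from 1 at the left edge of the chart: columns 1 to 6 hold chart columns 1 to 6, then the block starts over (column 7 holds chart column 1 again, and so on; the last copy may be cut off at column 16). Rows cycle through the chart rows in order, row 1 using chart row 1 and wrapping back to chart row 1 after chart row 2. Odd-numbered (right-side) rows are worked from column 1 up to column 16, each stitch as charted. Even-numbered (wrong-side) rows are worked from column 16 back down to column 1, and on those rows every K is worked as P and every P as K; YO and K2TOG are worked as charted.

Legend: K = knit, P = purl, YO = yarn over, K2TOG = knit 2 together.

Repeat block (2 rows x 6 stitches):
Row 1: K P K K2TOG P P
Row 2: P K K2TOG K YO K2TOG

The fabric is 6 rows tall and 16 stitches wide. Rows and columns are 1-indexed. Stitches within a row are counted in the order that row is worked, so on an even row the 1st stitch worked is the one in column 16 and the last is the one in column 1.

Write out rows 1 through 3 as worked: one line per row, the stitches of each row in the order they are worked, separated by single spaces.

Result:
K P K K2TOG P P K P K K2TOG P P K P K K2TOG
P K2TOG P K K2TOG YO P K2TOG P K K2TOG YO P K2TOG P K
K P K K2TOG P P K P K K2TOG P P K P K K2TOG

Derivation:
Row 1: chart row 1, RS - tile across columns 1-16 and work as-is.
Row 2: chart row 2, WS - tiled (columns 1-16): P K K2TOG K YO K2TOG P K K2TOG K YO K2TOG P K K2TOG K; work from column 16 back to 1 with K<->P swapped.
Row 3: chart row 1, RS - tile across columns 1-16 and work as-is.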